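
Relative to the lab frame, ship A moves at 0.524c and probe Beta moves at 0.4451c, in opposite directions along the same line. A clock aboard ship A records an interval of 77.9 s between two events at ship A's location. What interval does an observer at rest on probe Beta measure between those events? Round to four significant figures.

126.0 s

The velocity of ship A relative to probe Beta is (0.524 + 0.4451)c / (1 + 0.524×0.4451) = 0.78582c; relative speed 0.78582c.
At |u| = 0.78582c, γ = (1 − 0.617513)^(−1/2) = 1.6169.
The clock on ship A records proper time, so probe Beta measures Δt = γΔτ = 1.6169 × 77.9 = 126.0 s.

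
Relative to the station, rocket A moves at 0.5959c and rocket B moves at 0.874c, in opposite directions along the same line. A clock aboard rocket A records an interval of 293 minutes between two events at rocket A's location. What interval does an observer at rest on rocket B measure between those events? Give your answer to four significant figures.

Transform rocket A's velocity into rocket B's frame: (0.5959 + 0.874)/(1 + 0.5959·0.874) = 1.4699/1.5208166, so the relative speed is 0.96652c.
γ for this relative speed: γ = 1/√(1 − 0.934161) = 3.8973.
Rocket A's interval is proper; time dilation gives Δt_B = γΔτ = 3.8973 × 293 minutes = 1142 minutes.

1142 minutes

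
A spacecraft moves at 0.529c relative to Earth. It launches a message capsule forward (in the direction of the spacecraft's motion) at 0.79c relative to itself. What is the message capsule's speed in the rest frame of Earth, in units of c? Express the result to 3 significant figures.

In units of c, u = (u' + v)/(1 + u'v) with u' = 0.79 and v = 0.529.
Numerator: 0.79 + 0.529 = 1.319. Denominator: 1 + (0.79)(0.529) = 1.41791.
u = 1.319/1.41791 = 0.93024, so the speed is 0.930c.

0.930c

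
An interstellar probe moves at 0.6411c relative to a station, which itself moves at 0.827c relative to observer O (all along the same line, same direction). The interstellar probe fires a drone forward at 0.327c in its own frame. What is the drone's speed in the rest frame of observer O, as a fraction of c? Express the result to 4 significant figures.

Compose velocities in two stages. Stage 1 (into S'): u₁ = (0.327+0.6411)/(1+0.327×0.6411) = 0.80032.
Stage 2 (into S): u = (0.80032+0.827)/(1+0.80032×0.827) = 0.97921, so the speed is 0.9792c.

0.9792c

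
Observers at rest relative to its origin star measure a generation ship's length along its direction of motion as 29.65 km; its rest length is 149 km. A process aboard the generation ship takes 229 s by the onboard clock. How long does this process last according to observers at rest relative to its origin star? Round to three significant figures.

Length contraction gives γ = L₀/L = 149/29.65 = 5.0253.
Δt = γΔτ = 5.0253 × 229 = 1150 s.

1150 s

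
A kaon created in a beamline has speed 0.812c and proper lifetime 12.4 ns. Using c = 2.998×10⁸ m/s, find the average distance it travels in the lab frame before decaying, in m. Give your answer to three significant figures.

5.17 m

With β = 0.812, γ = 1/√(1 − 0.812²) = 1/√0.340656 = 1.7133.
Lab-frame lifetime: Δt = γτ = 1.7133 × 12.4 ns = 21.245 ns.
Distance: d = vΔt = 0.812 × 2.998×10⁸ m/s × 2.1245×10^-8 s = 5.17 m.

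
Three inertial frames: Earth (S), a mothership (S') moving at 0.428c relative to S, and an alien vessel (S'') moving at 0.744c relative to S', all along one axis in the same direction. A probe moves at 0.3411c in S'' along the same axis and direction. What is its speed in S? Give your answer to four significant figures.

0.9438c

Apply u = (u'+v)/(1+u'v) twice. Probe in the mothership frame: (0.3411+0.744)/(1+0.3411·0.744) = 1.0851/1.2537784 = 0.86546c.
That velocity, transformed to the rest frame of Earth: (0.86546+0.428)/(1+0.86546·0.428) = 1.29346/1.37041688 = 0.94384c.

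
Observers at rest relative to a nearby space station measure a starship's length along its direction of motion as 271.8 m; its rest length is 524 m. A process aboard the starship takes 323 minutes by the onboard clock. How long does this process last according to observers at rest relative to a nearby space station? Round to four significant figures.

γ = L₀/L = 524/271.8 = 1.92789.
Δt = γΔτ = 1.92789 × 323 = 622.7 minutes.

622.7 minutes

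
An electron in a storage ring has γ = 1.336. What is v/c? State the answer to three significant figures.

0.663

β = √(1 − 1/γ²) = √(1 − 1/1.784896) = √0.439743 = 0.663.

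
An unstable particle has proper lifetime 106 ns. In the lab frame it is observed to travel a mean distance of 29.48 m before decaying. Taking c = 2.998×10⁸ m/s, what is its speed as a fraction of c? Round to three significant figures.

0.680c

Let x = d/(cτ) = 29.48 m / (2.998×10⁸ m/s × 1.060×10^-7 s) = 0.92766. Since d = βγcτ, x = βγ = β/√(1−β²).
Solving: β² = x²/(1+x²) = 0.860553/1.860553 = 0.462525, so β = 0.680.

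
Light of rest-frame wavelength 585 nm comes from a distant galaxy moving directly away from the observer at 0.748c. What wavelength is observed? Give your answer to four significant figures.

Relativistic Doppler for wavelength: λ_obs = λ_src · √((1+β)/(1−β)).
With β = 0.748: factor = √(1.748/0.252) = 2.6337.
λ_obs = 585 × 2.6337 = 1541 nm.

1541 nm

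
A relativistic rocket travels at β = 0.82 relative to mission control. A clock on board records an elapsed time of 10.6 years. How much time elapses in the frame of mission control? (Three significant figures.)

β² = 0.6724, so γ = 1/√0.3276 = 1.7471.
The onboard clock measures proper time, so the interval in the rest frame of mission control is dilated: Δt = γ·Δτ = 1.7471 × 10.6 years = 18.5 years.

18.5 years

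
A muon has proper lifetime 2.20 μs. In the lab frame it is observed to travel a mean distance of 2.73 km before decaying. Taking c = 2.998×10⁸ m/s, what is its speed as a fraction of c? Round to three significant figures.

Lab distance = (lab lifetime)·v = γτ·βc, so βγ = d/(cτ) = 2730/(2.998×10⁸ × 2.200×10^-6) = 4.1391.
With βγ = 4.1391: γ² = 1 + (βγ)² = 18.1321, and β = (βγ)/γ = 4.1391/4.25818 = 0.972.

0.972c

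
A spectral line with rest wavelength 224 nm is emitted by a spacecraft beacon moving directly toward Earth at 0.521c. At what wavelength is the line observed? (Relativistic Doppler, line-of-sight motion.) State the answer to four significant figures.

Relativistic Doppler for wavelength: λ_obs = λ_src · √((1−β)/(1+β)).
With β = 0.521: factor = √(0.479/1.521) = 0.56118.
λ_obs = 224 × 0.56118 = 125.7 nm.

125.7 nm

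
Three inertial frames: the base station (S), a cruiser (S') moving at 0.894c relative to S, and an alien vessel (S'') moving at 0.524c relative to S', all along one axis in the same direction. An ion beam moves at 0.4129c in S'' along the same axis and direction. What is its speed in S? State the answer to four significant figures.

First combine the ion beam and alien vessel (S''→S'): u₁ = (0.4129 + 0.524)/(1 + 0.4129×0.524) = 0.9369/1.2163596 = 0.77025.
Then combine with the cruiser (S'→S): u = (0.77025 + 0.894)/(1 + 0.77025×0.894) = 1.66425/1.6886035 = 0.98558.

0.9856c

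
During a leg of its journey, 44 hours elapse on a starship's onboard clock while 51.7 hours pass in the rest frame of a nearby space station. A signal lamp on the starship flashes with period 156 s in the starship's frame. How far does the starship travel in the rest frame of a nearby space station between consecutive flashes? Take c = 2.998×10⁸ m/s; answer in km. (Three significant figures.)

2.89×10^7 km

The time-dilation ratio gives γ = 51.7/44 = 1.175.
β = √(1 − 1/γ²) = 0.52506. Lab-frame period = γτ = 1.175×156 s = 183.3 s. Distance = βc × γτ = 0.52506 × 2.998×10⁸ m/s × 183.3 s = 2.8854×10^10 m = 2.89×10^7 km.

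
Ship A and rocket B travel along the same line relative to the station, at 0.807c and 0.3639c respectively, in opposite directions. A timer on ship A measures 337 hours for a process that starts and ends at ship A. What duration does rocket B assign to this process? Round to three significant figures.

Speed of ship A in rocket B's frame: u = (v_A + v_B)/(1 + v_A v_B/c²) = (0.807 + 0.3639)/(1 + 0.807×0.3639) = 1.1709/1.2936673 = 0.9051; |u| = 0.9051c.
At |u| = 0.9051c, γ = (1 − 0.819206)^(−1/2) = 2.3518.
The clock on ship A records proper time, so rocket B measures Δt = γΔτ = 2.3518 × 337 = 793 hours.

793 hours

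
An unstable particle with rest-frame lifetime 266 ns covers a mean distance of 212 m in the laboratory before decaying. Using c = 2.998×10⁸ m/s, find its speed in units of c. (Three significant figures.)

d = βγcτ ⇒ βγ = d/(cτ) = 212.0 m / (79.7468 m) = 2.6584.
β = (βγ)/√(1+(βγ)²) = 2.6584/√8.06709 = 0.936.

0.936c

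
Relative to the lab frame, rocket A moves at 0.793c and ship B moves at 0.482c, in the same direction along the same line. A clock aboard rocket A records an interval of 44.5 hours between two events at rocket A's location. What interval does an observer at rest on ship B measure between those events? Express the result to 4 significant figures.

Speed of rocket A in ship B's frame: u = (v_A − v_B)/(1 − v_A v_B/c²) = (0.793 − 0.482)/(1 − 0.793×0.482) = 0.311/0.617774 = 0.50342; |u| = 0.50342c.
At |u| = 0.50342c, γ = (1 − 0.253432)^(−1/2) = 1.1574.
Rocket A's interval is proper; time dilation gives Δt_B = γΔτ = 1.1574 × 44.5 hours = 51.50 hours.

51.50 hours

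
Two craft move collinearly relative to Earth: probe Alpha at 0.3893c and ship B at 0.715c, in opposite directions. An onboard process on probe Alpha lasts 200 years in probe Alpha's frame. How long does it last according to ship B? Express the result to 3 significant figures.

397 years

Speed of probe Alpha in ship B's frame: u = (v_A + v_B)/(1 + v_A v_B/c²) = (0.3893 + 0.715)/(1 + 0.3893×0.715) = 1.1043/1.2783495 = 0.86385; |u| = 0.86385c.
γ for this relative speed: γ = 1/√(1 − 0.746237) = 1.9851.
Probe Alpha's interval is proper; time dilation gives Δt_B = γΔτ = 1.9851 × 200 years = 397 years.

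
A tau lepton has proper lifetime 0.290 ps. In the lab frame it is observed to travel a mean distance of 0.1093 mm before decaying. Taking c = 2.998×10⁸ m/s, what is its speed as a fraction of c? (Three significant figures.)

Lab distance = (lab lifetime)·v = γτ·βc, so βγ = d/(cτ) = 1.093×10^-4/(2.998×10⁸ × 2.900×10^-13) = 1.2572.
With βγ = 1.2572: γ² = 1 + (βγ)² = 2.58055, and β = (βγ)/γ = 1.2572/1.60641 = 0.783.

0.783c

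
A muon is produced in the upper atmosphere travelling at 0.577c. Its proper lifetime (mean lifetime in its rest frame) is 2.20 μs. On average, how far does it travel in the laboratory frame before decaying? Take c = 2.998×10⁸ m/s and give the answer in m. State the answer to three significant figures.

β² = 0.332929, so γ = 1/√0.667071 = 1.2244.
Lab-frame lifetime: Δt = γτ = 1.2244 × 2.20 μs = 2.6937 μs.
Distance: d = vΔt = 0.577 × 2.998×10⁸ m/s × 2.6937×10^-6 s = 466 m.

466 m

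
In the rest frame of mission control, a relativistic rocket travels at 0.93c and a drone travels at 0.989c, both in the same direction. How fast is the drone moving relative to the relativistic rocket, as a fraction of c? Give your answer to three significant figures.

0.735c

Transform to the relativistic rocket's frame: u' = (u − v)/(1 − uv/c²).
u' = (0.989 − 0.93)/(1 − 0.989×0.93) = 0.059/0.08023 = 0.73539.
Speed in the relativistic rocket's frame: 0.735c (in the same direction).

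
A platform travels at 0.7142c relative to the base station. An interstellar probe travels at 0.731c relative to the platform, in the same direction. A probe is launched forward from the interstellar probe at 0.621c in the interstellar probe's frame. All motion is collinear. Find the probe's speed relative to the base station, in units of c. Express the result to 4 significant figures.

Compose velocities in two stages. Stage 1 (into S'): u₁ = (0.621+0.731)/(1+0.621×0.731) = 0.92988.
Stage 2 (into S): u = (0.92988+0.7142)/(1+0.92988×0.7142) = 0.98796, so the speed is 0.9880c.

0.9880c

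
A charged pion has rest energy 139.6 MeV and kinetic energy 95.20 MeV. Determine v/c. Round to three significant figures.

0.804

K = (γ−1)mc², so γ = 1 + 95.20/139.6 = 1.6819.
Then v/c = √(1 − γ⁻²) = √(1 − 0.353508) = √0.646492 = 0.804.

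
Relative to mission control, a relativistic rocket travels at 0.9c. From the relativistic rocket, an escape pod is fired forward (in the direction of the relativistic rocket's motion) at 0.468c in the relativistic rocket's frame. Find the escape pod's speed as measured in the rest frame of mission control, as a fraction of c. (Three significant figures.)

0.963c

Relativistic velocity addition: u = (u' + v)/(1 + u'v/c²), with u' = 0.468c and v = 0.9c.
Numerator: 0.468 + 0.9 = 1.368. Denominator: 1 + (0.468)(0.9) = 1.4212.
u = 1.368/1.4212 = 0.96257, so the speed is 0.963c.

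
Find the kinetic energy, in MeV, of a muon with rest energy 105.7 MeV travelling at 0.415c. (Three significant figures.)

10.5 MeV

With β = 0.415, γ = 1/√(1 − 0.415²) = 1/√0.827775 = 1.099117.
Kinetic energy: K = (γ − 1)mc² = (1.099117 − 1) × 105.7 MeV = 0.099117 × 105.7 = 10.5 MeV.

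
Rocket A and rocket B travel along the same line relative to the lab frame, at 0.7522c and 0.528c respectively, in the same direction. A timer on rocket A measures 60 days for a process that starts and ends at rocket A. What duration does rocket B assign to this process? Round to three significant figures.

The velocity of rocket A relative to rocket B is (0.7522 − 0.528)c / (1 − 0.7522×0.528) = 0.37191c; relative speed 0.37191c.
At |u| = 0.37191c, γ = (1 − 0.138317)^(−1/2) = 1.0773.
Rocket A's interval is proper; time dilation gives Δt_B = γΔτ = 1.0773 × 60 days = 64.6 days.

64.6 days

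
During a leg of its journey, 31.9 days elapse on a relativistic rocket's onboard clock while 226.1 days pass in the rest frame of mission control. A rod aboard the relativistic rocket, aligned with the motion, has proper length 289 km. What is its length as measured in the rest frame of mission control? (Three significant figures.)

The time-dilation ratio gives γ = 226.1/31.9 = 7.08777.
L = L₀/γ = 289/7.08777 = 40.8 km.

40.8 km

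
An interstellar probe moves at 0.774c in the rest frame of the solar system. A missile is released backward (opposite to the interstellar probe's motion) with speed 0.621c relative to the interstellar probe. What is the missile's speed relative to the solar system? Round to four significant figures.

In units of c, u = (u' + v)/(1 + u'v) with u' = −0.621 and v = 0.774.
Numerator: −0.621 + 0.774 = 0.153. Denominator: 1 + (−0.621)(0.774) = 0.519346.
u = 0.153/0.519346 = 0.2946, so the speed is 0.2946c.

0.2946c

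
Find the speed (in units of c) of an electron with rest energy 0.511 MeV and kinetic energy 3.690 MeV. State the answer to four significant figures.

0.9926c

K = (γ−1)mc², so γ = 1 + 3.690/0.511 = 8.2211.
Then v/c = √(1 − γ⁻²) = √(1 − 0.0147959) = √0.9852041 = 0.9926.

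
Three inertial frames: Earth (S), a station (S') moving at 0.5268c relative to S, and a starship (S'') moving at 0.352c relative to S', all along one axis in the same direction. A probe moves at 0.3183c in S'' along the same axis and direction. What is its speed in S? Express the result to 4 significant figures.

Compose velocities in two stages. Stage 1 (into S'): u₁ = (0.3183+0.352)/(1+0.3183×0.352) = 0.60277.
Stage 2 (into S): u = (0.60277+0.5268)/(1+0.60277×0.5268) = 0.85733, so the speed is 0.8573c.

0.8573c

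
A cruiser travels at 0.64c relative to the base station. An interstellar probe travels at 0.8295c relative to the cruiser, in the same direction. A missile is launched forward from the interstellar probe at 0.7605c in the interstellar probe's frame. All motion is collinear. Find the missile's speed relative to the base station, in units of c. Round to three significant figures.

0.994c

First combine the missile and interstellar probe (S''→S'): u₁ = (0.7605 + 0.8295)/(1 + 0.7605×0.8295) = 1.59/1.63083475 = 0.97496.
Then combine with the cruiser (S'→S): u = (0.97496 + 0.64)/(1 + 0.97496×0.64) = 1.61496/1.6239744 = 0.99445.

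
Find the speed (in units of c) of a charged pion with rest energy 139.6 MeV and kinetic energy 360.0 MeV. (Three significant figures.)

0.960c

K = (γ−1)mc², so γ = 1 + 360.0/139.6 = 3.5788.
Then v/c = √(1 − γ⁻²) = √(1 − 0.0780774) = √0.9219226 = 0.960.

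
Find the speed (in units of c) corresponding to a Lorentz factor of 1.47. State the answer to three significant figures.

β = √(1 − 1/γ²) = √(1 − 1/2.1609) = √0.53723 = 0.733.

0.733c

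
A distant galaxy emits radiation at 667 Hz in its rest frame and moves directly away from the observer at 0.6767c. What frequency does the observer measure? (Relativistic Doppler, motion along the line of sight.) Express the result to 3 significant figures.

293 Hz

Relativistic Doppler (source moving away): f_obs = f_src · √((1−β)/(1+β)).
With β = 0.6767: factor = √(0.3233/1.6767) = 0.43911.
f_obs = 667 × 0.43911 = 293 Hz.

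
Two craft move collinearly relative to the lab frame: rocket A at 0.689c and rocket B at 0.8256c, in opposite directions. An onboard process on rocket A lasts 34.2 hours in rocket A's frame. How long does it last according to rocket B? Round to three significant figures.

131 hours

Transform rocket A's velocity into rocket B's frame: (0.689 + 0.8256)/(1 + 0.689·0.8256) = 1.5146/1.5688384, so the relative speed is 0.96543c.
γ for this relative speed: γ = 1/√(1 − 0.932055) = 3.8364.
Rocket A's interval is proper; time dilation gives Δt_B = γΔτ = 3.8364 × 34.2 hours = 131 hours.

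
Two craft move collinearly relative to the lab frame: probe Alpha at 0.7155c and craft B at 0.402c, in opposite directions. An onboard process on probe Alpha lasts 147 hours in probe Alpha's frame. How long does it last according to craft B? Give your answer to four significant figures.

Speed of probe Alpha in craft B's frame: u = (v_A + v_B)/(1 + v_A v_B/c²) = (0.7155 + 0.402)/(1 + 0.7155×0.402) = 1.1175/1.287631 = 0.86787; |u| = 0.86787c.
γ for this relative speed: γ = 1/√(1 − 0.753198) = 2.0129.
Probe Alpha's interval is proper; time dilation gives Δt_B = γΔτ = 2.0129 × 147 hours = 295.9 hours.

295.9 hours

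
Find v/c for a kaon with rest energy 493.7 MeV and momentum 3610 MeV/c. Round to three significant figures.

0.991

βγ = pc/(mc²) = 3610/493.7 = 7.3121.
Since γ² = 1 + (βγ)² = 54.4668, γ = √54.4668 = 7.38016, and β = (βγ)/γ = 7.3121/7.38016 = 0.991.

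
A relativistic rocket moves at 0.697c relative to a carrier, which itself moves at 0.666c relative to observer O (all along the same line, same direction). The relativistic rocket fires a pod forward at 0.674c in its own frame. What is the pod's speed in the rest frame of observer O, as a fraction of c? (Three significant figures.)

0.986c

Apply u = (u'+v)/(1+u'v) twice. Pod in the carrier frame: (0.674+0.697)/(1+0.674·0.697) = 1.371/1.469778 = 0.93279c.
That velocity, transformed to the rest frame of observer O: (0.93279+0.666)/(1+0.93279·0.666) = 1.59879/1.62123814 = 0.98615c.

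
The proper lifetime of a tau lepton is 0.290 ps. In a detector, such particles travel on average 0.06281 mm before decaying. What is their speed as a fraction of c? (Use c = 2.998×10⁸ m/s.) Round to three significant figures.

0.586c

d = βγcτ ⇒ βγ = d/(cτ) = 6.281×10^-5 m / (8.6942×10^-5 m) = 0.72244.
β = (βγ)/√(1+(βγ)²) = 0.72244/√1.52192 = 0.586.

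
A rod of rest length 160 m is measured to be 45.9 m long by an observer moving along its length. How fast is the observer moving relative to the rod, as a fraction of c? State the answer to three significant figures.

Length contraction gives γ = L₀/L = 160/45.9 = 3.4858.
β = √(1 − 1/γ²) = √0.917701 = 0.958.

0.958c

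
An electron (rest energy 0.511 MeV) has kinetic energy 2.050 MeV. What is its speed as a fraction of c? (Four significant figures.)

0.9799c

K = (γ−1)mc², so γ = 1 + 2.050/0.511 = 5.0117.
Then v/c = √(1 − γ⁻²) = √(1 − 0.0398135) = √0.9601865 = 0.9799.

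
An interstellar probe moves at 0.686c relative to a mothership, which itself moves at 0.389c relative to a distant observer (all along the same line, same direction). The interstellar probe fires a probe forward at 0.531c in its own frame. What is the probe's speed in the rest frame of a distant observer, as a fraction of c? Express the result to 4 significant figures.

Compose velocities in two stages. Stage 1 (into S'): u₁ = (0.531+0.686)/(1+0.531×0.686) = 0.89205.
Stage 2 (into S): u = (0.89205+0.389)/(1+0.89205×0.389) = 0.95103, so the speed is 0.9510c.

0.9510c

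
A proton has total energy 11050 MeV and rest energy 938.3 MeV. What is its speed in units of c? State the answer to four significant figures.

0.9964c

γ = E/(mc²) = 11050/938.3 = 11.777.
β = √(1 − 1/γ²) = √(1 − 0.00720992) = √0.99279008 = 0.9964.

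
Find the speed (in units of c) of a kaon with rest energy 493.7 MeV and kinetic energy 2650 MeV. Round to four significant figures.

K = (γ−1)mc², so γ = 1 + 2650/493.7 = 6.3676.
Then v/c = √(1 − γ⁻²) = √(1 − 0.0246631) = √0.9753369 = 0.9876.

0.9876c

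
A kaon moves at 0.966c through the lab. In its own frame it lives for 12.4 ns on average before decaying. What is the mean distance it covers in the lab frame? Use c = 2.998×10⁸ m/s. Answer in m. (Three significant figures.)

13.9 m

γ = 1/√(1 − β²) = 1/√(1 − 0.933156) = 1/√0.066844 = 1/0.258542 = 3.8678.
Lab-frame lifetime: Δt = γτ = 3.8678 × 12.4 ns = 47.961 ns.
Distance: d = vΔt = 0.966 × 2.998×10⁸ m/s × 4.7961×10^-8 s = 13.9 m.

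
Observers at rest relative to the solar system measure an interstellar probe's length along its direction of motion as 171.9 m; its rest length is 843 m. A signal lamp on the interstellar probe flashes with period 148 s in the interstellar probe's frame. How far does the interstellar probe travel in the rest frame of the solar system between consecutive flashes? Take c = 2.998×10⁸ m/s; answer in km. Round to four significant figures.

γ = L₀/L = 843/171.9 = 4.90401.
β = √(1 − 1/γ²) = 0.97899. Lab-frame period = γτ = 4.90401×148 s = 725.79 s. Distance = βc × γτ = 0.97899 × 2.998×10⁸ m/s × 725.79 s = 2.1302×10^11 m = 2.130×10^8 km.

2.130×10^8 km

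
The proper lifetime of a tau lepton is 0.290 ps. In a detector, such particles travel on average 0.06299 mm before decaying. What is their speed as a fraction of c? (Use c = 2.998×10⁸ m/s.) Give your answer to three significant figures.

d = βγcτ ⇒ βγ = d/(cτ) = 6.299×10^-5 m / (8.6942×10^-5 m) = 0.72451.
β = (βγ)/√(1+(βγ)²) = 0.72451/√1.524915 = 0.587.

0.587c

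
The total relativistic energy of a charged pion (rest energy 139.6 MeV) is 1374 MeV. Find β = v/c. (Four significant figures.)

0.9948

Total energy E = γmc² gives γ = 1374/139.6 = 9.8424.
Hence β = √(1 − 1/γ²) = √(1 − 0.0103228) = √0.9896772 = 0.9948.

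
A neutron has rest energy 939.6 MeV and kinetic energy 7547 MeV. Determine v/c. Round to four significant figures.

0.9939

γ = 1 + K/(mc²) = 1 + 7547/939.6 = 9.0321.
β = √(1 − 1/γ²) = √(1 − 0.0122581) = √0.9877419 = 0.9939.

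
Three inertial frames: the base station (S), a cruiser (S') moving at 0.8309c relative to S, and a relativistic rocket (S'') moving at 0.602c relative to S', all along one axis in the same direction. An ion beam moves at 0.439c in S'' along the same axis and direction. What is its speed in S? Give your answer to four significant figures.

Apply u = (u'+v)/(1+u'v) twice. Ion beam in the cruiser frame: (0.439+0.602)/(1+0.439·0.602) = 1.041/1.264278 = 0.82339c.
That velocity, transformed to the rest frame of the base station: (0.82339+0.8309)/(1+0.82339·0.8309) = 1.65429/1.684154751 = 0.98227c.

0.9823c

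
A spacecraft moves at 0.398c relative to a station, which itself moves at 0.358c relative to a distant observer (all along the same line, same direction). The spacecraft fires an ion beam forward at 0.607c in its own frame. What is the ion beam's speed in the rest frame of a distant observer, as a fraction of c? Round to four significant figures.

Apply u = (u'+v)/(1+u'v) twice. Ion beam in the station frame: (0.607+0.398)/(1+0.607·0.398) = 1.005/1.241586 = 0.80945c.
That velocity, transformed to the rest frame of a distant observer: (0.80945+0.358)/(1+0.80945·0.358) = 1.16745/1.2897831 = 0.90515c.

0.9052c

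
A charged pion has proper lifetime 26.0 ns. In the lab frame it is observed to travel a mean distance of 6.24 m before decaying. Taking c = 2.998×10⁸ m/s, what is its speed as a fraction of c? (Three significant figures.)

0.625c

Lab distance = (lab lifetime)·v = γτ·βc, so βγ = d/(cτ) = 6.240/(2.998×10⁸ × 2.600×10^-8) = 0.80053.
With βγ = 0.80053: γ² = 1 + (βγ)² = 1.640848, and β = (βγ)/γ = 0.80053/1.28096 = 0.625.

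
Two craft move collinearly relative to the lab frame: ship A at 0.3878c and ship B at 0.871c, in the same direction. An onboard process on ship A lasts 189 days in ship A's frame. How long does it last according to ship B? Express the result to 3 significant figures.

The velocity of ship A relative to ship B is (0.3878 − 0.871)c / (1 − 0.3878×0.871) = −0.72966c; relative speed 0.72966c.
At |u| = 0.72966c, γ = (1 − 0.532404)^(−1/2) = 1.4624.
The clock on ship A records proper time, so ship B measures Δt = γΔτ = 1.4624 × 189 = 276 days.

276 days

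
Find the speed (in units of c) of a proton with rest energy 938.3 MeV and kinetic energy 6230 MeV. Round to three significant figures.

0.991c

γ = 1 + K/(mc²) = 1 + 6230/938.3 = 7.6397.
β = √(1 − 1/γ²) = √(1 − 0.0171336) = √0.9828664 = 0.991.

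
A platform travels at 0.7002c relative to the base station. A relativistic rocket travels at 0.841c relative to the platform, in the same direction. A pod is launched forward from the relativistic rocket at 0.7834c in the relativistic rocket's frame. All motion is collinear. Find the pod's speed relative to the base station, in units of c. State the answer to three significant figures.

Apply u = (u'+v)/(1+u'v) twice. Pod in the platform frame: (0.7834+0.841)/(1+0.7834·0.841) = 1.6244/1.6588394 = 0.97924c.
That velocity, transformed to the rest frame of the base station: (0.97924+0.7002)/(1+0.97924·0.7002) = 1.67944/1.685663848 = 0.99631c.

0.996c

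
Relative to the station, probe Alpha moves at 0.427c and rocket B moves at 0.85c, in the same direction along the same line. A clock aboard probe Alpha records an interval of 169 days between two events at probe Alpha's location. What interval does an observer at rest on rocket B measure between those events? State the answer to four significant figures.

226.0 days

Transform probe Alpha's velocity into rocket B's frame: (0.427 − 0.85)/(1 − 0.427·0.85) = −0.423/0.63705, so the relative speed is 0.664c.
At |u| = 0.664c, γ = (1 − 0.440896)^(−1/2) = 1.3374.
Probe Alpha's interval is proper; time dilation gives Δt_B = γΔτ = 1.3374 × 169 days = 226.0 days.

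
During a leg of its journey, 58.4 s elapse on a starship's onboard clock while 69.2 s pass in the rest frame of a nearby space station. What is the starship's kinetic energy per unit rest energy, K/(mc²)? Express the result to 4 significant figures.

0.1849

The time-dilation ratio gives γ = 69.2/58.4 = 1.18493.
Since K = (γ−1)mc², K/(mc²) = 1.18493 − 1 = 0.1849.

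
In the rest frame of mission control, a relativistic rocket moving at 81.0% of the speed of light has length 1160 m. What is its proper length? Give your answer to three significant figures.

β² = 0.6561, so γ = 1/√0.3439 = 1.7052.
Proper length: L₀ = γ·L = 1.7052 × 1160 = 1980 m.

1980 m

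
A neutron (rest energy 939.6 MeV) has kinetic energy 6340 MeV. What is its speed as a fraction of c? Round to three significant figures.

0.992c

γ = 1 + K/(mc²) = 1 + 6340/939.6 = 7.7476.
β = √(1 − 1/γ²) = √(1 − 0.0166596) = √0.9833404 = 0.992.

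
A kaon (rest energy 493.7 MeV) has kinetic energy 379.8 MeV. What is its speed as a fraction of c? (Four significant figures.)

0.8250c

γ = 1 + K/(mc²) = 1 + 379.8/493.7 = 1.7693.
β = √(1 − 1/γ²) = √(1 − 0.319446) = √0.680554 = 0.8250.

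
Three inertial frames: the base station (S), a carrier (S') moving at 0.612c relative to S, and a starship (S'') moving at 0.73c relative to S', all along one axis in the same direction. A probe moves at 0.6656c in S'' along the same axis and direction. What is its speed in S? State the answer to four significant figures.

First combine the probe and starship (S''→S'): u₁ = (0.6656 + 0.73)/(1 + 0.6656×0.73) = 1.3956/1.485888 = 0.93924.
Then combine with the carrier (S'→S): u = (0.93924 + 0.612)/(1 + 0.93924×0.612) = 1.55124/1.57481488 = 0.98503.

0.9850c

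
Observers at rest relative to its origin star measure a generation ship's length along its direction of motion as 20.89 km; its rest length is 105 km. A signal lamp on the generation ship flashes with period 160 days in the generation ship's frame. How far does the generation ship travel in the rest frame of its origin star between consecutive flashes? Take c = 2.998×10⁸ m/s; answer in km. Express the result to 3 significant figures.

2.04×10^13 km

γ = L₀/L = 105/20.89 = 5.02633.
β = √(1 − 1/γ²) = 0.98001. Lab-frame period = γτ = 5.02633×160 days = 804.21 days. Distance = βc × γτ = 0.98001 × 2.998×10⁸ m/s × 69483744 s = 2.0415×10^16 m = 2.04×10^13 km.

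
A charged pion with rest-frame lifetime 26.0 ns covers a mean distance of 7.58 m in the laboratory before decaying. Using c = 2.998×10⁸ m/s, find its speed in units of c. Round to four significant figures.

d = βγcτ ⇒ βγ = d/(cτ) = 7.580 m / (7.7948 m) = 0.97244.
β = (βγ)/√(1+(βγ)²) = 0.97244/√1.94564 = 0.6972.

0.6972c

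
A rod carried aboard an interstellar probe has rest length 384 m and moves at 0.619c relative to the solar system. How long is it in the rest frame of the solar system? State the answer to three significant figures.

With β = 0.619, γ = 1/√(1 − 0.619²) = 1/√0.616839 = 1.2733.
Length contraction: L = L₀/γ = 384/1.2733 = 302 m.

302 m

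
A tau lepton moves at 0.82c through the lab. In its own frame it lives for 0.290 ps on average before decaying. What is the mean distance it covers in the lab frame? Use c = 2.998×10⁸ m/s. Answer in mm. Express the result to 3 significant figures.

Lorentz factor: γ = (1 − 0.6724)^(−1/2) = 1.7471.
Lab-frame lifetime: Δt = γτ = 1.7471 × 0.290 ps = 0.50666 ps.
Distance: d = vΔt = 0.82 × 2.998×10⁸ m/s × 5.0666×10^-13 s = 1.25×10^-4 m = 0.125 mm.

0.125 mm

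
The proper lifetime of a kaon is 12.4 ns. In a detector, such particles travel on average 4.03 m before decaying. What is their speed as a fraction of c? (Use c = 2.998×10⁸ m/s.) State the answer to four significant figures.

Let x = d/(cτ) = 4.030 m / (2.998×10⁸ m/s × 1.240×10^-8 s) = 1.0841. Since d = βγcτ, x = βγ = β/√(1−β²).
Solving: β² = x²/(1+x²) = 1.17527/2.17527 = 0.540287, so β = 0.7350.

0.7350c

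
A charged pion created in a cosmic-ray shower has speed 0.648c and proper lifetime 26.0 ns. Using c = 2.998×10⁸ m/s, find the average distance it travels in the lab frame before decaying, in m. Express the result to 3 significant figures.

6.63 m

With β = 0.648, γ = 1/√(1 − 0.648²) = 1/√0.580096 = 1.313.
Lab-frame lifetime: Δt = γτ = 1.313 × 26.0 ns = 34.138 ns.
Distance: d = vΔt = 0.648 × 2.998×10⁸ m/s × 3.4138×10^-8 s = 6.63 m.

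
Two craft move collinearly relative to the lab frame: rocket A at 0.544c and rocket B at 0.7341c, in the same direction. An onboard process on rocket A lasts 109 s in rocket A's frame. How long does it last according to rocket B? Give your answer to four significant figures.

114.9 s

Transform rocket A's velocity into rocket B's frame: (0.544 − 0.7341)/(1 − 0.544·0.7341) = −0.1901/0.6006496, so the relative speed is 0.31649c.
At |u| = 0.31649c, γ = (1 − 0.100166)^(−1/2) = 1.0542.
Rocket A's interval is proper; time dilation gives Δt_B = γΔτ = 1.0542 × 109 s = 114.9 s.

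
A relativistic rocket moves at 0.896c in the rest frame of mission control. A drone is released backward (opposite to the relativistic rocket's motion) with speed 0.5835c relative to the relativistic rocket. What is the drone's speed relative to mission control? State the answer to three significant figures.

0.655c

Relativistic velocity addition: u = (u' + v)/(1 + u'v/c²), with u' = −0.5835c and v = 0.896c.
Numerator: −0.5835 + 0.896 = 0.3125. Denominator: 1 + (−0.5835)(0.896) = 0.477184.
u = 0.3125/0.477184 = 0.65488, so the speed is 0.655c.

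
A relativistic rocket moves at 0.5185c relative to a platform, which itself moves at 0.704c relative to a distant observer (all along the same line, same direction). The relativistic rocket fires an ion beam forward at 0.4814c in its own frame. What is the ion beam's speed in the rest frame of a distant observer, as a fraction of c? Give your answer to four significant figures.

0.9622c

Compose velocities in two stages. Stage 1 (into S'): u₁ = (0.4814+0.5185)/(1+0.4814×0.5185) = 0.80017.
Stage 2 (into S): u = (0.80017+0.704)/(1+0.80017×0.704) = 0.96216, so the speed is 0.9622c.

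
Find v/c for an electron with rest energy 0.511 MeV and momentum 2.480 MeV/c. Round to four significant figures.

βγ = pc/(mc²) = 2.480/0.511 = 4.8532.
Since γ² = 1 + (βγ)² = 24.5536, γ = √24.5536 = 4.95516, and β = (βγ)/γ = 4.8532/4.95516 = 0.9794.

0.9794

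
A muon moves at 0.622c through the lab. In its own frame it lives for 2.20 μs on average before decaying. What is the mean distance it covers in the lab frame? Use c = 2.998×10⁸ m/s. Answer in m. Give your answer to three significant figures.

524 m

β² = 0.386884, so γ = 1/√0.613116 = 1.2771.
Lab-frame lifetime: Δt = γτ = 1.2771 × 2.20 μs = 2.8096 μs.
Distance: d = vΔt = 0.622 × 2.998×10⁸ m/s × 2.8096×10^-6 s = 524 m.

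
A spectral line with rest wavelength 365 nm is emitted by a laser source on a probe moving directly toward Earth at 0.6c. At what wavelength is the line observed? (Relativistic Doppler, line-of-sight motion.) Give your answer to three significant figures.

182 nm

Relativistic Doppler for wavelength: λ_obs = λ_src · √((1−β)/(1+β)).
With β = 0.6: factor = √(0.4/1.6) = 0.5.
λ_obs = 365 × 0.5 = 182 nm.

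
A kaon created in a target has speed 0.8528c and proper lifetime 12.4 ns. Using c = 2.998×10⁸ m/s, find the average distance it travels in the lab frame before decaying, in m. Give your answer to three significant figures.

With β = 0.8528, γ = 1/√(1 − 0.8528²) = 1/√0.27273216 = 1.9148.
Lab-frame lifetime: Δt = γτ = 1.9148 × 12.4 ns = 23.744 ns.
Distance: d = vΔt = 0.8528 × 2.998×10⁸ m/s × 2.3744×10^-8 s = 6.07 m.

6.07 m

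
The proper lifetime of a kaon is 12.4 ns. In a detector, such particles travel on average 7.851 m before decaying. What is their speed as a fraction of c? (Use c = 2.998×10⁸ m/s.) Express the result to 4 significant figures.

0.9038c

Lab distance = (lab lifetime)·v = γτ·βc, so βγ = d/(cτ) = 7.851/(2.998×10⁸ × 1.240×10^-8) = 2.1119.
With βγ = 2.1119: γ² = 1 + (βγ)² = 5.46012, and β = (βγ)/γ = 2.1119/2.33669 = 0.9038.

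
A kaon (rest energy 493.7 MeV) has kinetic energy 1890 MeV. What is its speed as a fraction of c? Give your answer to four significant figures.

0.9783c

K = (γ−1)mc², so γ = 1 + 1890/493.7 = 4.8282.
Then v/c = √(1 − γ⁻²) = √(1 − 0.0428973) = √0.9571027 = 0.9783.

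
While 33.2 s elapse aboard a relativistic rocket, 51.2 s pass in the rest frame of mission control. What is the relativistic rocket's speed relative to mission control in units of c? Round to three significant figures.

γ = Δt/Δτ = 51.2/33.2 = 1.5422.
β = √(1 − 1/γ²) = √(1 − 0.420454) = √0.579546 = 0.761.

0.761c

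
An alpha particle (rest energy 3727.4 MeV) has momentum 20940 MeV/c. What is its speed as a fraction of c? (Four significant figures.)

0.9845c

pc/(mc²) = 20940/3727.4 = 5.6179 = βγ = β/√(1−β²).
So β² = x²/(1 + x²) with x = 5.6179: x² = 31.5608, β² = 31.5608/32.5608 = 0.969288, β = 0.9845.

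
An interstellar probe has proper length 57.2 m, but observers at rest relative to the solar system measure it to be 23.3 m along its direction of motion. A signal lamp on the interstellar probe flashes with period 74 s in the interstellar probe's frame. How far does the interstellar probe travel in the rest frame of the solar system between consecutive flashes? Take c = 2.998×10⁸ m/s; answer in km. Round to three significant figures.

4.97×10^7 km

From L = L₀/γ: γ = 57.2/23.3 = 2.45494.
β = √(1 − 1/γ²) = 0.91328. Lab-frame period = γτ = 2.45494×74 s = 181.67 s. Distance = βc × γτ = 0.91328 × 2.998×10⁸ m/s × 181.67 s = 4.9741×10^10 m = 4.97×10^7 km.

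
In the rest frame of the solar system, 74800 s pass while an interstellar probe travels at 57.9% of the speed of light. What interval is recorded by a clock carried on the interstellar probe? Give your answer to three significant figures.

61000 s

γ = 1/√(1 − β²) = 1/√(1 − 0.335241) = 1/√0.664759 = 1/0.815328 = 1.2265.
The interstellar probe's clock runs slow as seen from the solar system, so Δτ = Δt/γ = 74800/1.2265 = 61000 s.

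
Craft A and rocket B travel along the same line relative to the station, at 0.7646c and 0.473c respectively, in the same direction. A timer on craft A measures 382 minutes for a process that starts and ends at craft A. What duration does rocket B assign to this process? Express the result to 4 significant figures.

Transform craft A's velocity into rocket B's frame: (0.7646 − 0.473)/(1 − 0.7646·0.473) = 0.2916/0.6383442, so the relative speed is 0.45681c.
γ for this relative speed: γ = 1/√(1 − 0.208675) = 1.1241.
The clock on craft A records proper time, so rocket B measures Δt = γΔτ = 1.1241 × 382 = 429.4 minutes.

429.4 minutes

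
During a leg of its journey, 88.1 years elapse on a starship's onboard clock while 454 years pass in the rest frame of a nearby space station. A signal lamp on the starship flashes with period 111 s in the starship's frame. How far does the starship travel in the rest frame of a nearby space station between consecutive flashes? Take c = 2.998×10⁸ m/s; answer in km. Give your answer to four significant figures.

γ = Δt/Δτ = 454/88.1 = 5.15323.
β = √(1 − 1/γ²) = 0.98099. Lab-frame period = γτ = 5.15323×111 s = 572.01 s. Distance = βc × γτ = 0.98099 × 2.998×10⁸ m/s × 572.01 s = 1.6823×10^11 m = 1.682×10^8 km.

1.682×10^8 km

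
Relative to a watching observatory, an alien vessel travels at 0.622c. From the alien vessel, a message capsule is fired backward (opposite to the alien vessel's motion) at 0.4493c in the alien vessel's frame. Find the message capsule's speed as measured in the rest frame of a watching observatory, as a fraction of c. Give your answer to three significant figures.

Relativistic velocity addition: u = (u' + v)/(1 + u'v/c²), with u' = −0.4493c and v = 0.622c.
Numerator: −0.4493 + 0.622 = 0.1727. Denominator: 1 + (−0.4493)(0.622) = 0.7205354.
u = 0.1727/0.7205354 = 0.23968, so the speed is 0.240c.

0.240c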